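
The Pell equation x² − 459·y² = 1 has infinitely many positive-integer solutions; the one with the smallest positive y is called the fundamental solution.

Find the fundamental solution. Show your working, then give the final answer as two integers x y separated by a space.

499850 23331

√459 = [21; 2,2,1,4,21,4,1,2,2,42, …], period ℓ=10 (even) → k=9
a_0=21:  p_0=21·1+0=21,  q_0=21·0+1=1
…
a_6=4:  p_6=4·14997+707=60695,  q_6=4·700+33=2833
…
a_8=2:  p_8=2·75692+60695=212079,  q_8=2·3533+2833=9899
a_9=2:  p_9=2·212079+75692=499850,  q_9=2·9899+3533=23331
(x₁, y₁) = (499850, 23331);  499850² − 459·23331² = 1 ✓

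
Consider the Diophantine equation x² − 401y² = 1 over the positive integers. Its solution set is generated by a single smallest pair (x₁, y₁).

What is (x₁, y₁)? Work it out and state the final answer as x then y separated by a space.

801 40

√401 → a₀=20, period (40); ℓ=1 odd so k=1
a_0=20:  p_0=20·1+0=20,  q_0=20·0+1=1
a_1=40:  p_1=40·20+1=801,  q_1=40·1+0=40
(x₁, y₁) = (801, 40);  801² − 401·40² = 1 ✓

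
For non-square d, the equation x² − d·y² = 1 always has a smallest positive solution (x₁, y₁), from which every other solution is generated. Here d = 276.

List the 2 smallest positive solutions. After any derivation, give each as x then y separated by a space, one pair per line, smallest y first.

[16; 1,1,1,1,2,2,2,1,1,1,1,32] for √276; ℓ=12 ⇒ convergent index 11
a_0=16:  p_0=16·1+0=16,  q_0=16·0+1=1
a_1=1:  p_1=1·16+1=17,  q_1=1·1+0=1
a_2=1:  p_2=1·17+16=33,  q_2=1·1+1=2
a_3=1:  p_3=1·33+17=50,  q_3=1·2+1=3
a_4=1:  p_4=1·50+33=83,  q_4=1·3+2=5
a_5=2:  p_5=2·83+50=216,  q_5=2·5+3=13
a_6=2:  p_6=2·216+83=515,  q_6=2·13+5=31
a_7=2:  p_7=2·515+216=1246,  q_7=2·31+13=75
…
a_9=1:  p_9=1·1761+1246=3007,  q_9=1·106+75=181
a_10=1:  p_10=1·3007+1761=4768,  q_10=1·181+106=287
a_11=1:  p_11=1·4768+3007=7775,  q_11=1·287+181=468
(x₁, y₁) = (7775, 468);  7775² − 276·468² = 1 ✓
(x_2, y_2) = (7775·7775 + 276·468·468, 7775·468 + 468·7775) = (120901249, 7277400)

7775 468
120901249 7277400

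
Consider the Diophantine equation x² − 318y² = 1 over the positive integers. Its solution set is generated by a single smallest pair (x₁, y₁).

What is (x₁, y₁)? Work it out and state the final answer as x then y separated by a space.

√318 = [17; 1,4,1,34, …], period ℓ=4 (even) → k=3
a_0=17:  p_0=17·1+0=17,  q_0=17·0+1=1
…
a_2=4:  p_2=4·18+17=89,  q_2=4·1+1=5
a_3=1:  p_3=1·89+18=107,  q_3=1·5+1=6
fundamental: x₁=107, y₁=6  (since 11449 − 318·36 = 1)

107 6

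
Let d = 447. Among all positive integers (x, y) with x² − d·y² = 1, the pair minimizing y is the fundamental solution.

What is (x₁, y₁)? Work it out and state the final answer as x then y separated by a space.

148 7

√447 → a₀=21, period (7,42); ℓ=2 even so k=1
i=0: a=21 ⇒ p=21, q=1
i=1: a=7 ⇒ p=148, q=7
(x₁, y₁) = (148, 7);  148² − 447·7² = 1 ✓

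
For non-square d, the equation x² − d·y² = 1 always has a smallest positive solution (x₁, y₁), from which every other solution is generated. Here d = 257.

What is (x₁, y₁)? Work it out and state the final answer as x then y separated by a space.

513 32

[16; 32] for √257; ℓ=1 ⇒ convergent index 1
k=0  a_k=16  p_k/q_k = 16/1
k=1  a_k=32  p_k/q_k = 513/32
fundamental: x₁=513, y₁=32  (since 263169 − 257·1024 = 1)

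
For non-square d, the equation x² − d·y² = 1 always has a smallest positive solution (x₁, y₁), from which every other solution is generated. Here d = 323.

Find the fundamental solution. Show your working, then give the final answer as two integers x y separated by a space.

√323 → a₀=17, period (1,34); ℓ=2 even so k=1
step 0: (17, 1)  from 17·(1,0) + (0,1)
step 1: (18, 1)  from 1·(17,1) + (1,0)
→ (18, 1).  Check: 18²=324, 323·1²=323, difference 1.

18 1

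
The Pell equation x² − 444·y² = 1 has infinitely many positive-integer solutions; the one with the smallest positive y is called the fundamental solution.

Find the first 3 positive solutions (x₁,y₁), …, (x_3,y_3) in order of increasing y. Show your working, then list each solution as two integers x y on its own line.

295 14
174049 8260
102688615 4873386

[21; 14,42] for √444; ℓ=2 ⇒ convergent index 1
i=0: a=21 ⇒ p=21, q=1
i=1: a=14 ⇒ p=295, q=14
fundamental: x₁=295, y₁=14  (since 87025 − 444·196 = 1)
n=2: (295,14)∘(295,14) = (295·295+444·14·14, 295·14+14·295) = (174049,8260)
n=3: (174049,8260)∘(295,14) = (295·174049+444·14·8260, 295·8260+14·174049) = (102688615,4873386)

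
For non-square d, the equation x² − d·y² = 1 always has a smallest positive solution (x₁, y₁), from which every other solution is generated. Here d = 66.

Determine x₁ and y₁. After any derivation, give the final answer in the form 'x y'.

65 8

√66 → a₀=8, period (8,16); ℓ=2 even so k=1
k=0  a_k=8  p_k/q_k = 8/1
k=1  a_k=8  p_k/q_k = 65/8
→ (65, 8).  Check: 65²=4225, 66·8²=4224, difference 1.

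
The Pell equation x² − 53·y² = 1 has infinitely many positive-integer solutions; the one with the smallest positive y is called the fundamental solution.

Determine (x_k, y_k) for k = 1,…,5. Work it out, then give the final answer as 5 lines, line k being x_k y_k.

[7; 3,1,1,3,14] for √53; ℓ=5 ⇒ convergent index 9
a_0=7:  p_0=7·1+0=7,  q_0=7·0+1=1
a_1=3:  p_1=3·7+1=22,  q_1=3·1+0=3
…
a_3=1:  p_3=1·29+22=51,  q_3=1·4+3=7
…
a_8=1:  p_8=1·10578+7979=18557,  q_8=1·1453+1096=2549
a_9=3:  p_9=3·18557+10578=66249,  q_9=3·2549+1453=9100
→ (66249, 9100).  Check: 66249²=4388930001, 53·9100²=4388930000, difference 1.
(66249+9100√53)^2 = 8777860001 + 1205731800√53
(66249+9100√53)^3 = 1163048894346249 + 159757052027300√53
(66249+9100√53)^4 = 154101652394311440001 + 21167489878307463600√53
(66249+9100√53)^5 = 20418160737778428282906249 + 2804650073736225260045500√53

66249 9100
8777860001 1205731800
1163048894346249 159757052027300
154101652394311440001 21167489878307463600
20418160737778428282906249 2804650073736225260045500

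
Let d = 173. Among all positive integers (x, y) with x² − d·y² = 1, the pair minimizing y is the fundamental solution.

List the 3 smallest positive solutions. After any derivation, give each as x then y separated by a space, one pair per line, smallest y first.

2499849 190060
12498490045601 950242601880
62488675684008728649 4750926036134042180

√173 → a₀=13, period (6,1,1,6,26); ℓ=5 odd so k=9
i=0: a=13 ⇒ p=13, q=1
…
i=3: a=1 ⇒ p=171, q=13
i=4: a=6 ⇒ p=1118, q=85
i=5: a=26 ⇒ p=29239, q=2223
i=6: a=6 ⇒ p=176552, q=13423
…
i=8: a=1 ⇒ p=382343, q=29069
i=9: a=6 ⇒ p=2499849, q=190060
fundamental: x₁=2499849, y₁=190060  (since 6249245022801 − 173·36122803600 = 1)
(2499849+190060√173)^2 = 12498490045601 + 950242601880√173
(2499849+190060√173)^3 = 62488675684008728649 + 4750926036134042180√173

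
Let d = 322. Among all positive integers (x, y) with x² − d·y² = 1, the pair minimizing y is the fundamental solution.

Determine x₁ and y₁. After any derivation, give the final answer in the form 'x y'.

[17; 1,16,1,34] for √322; ℓ=4 ⇒ convergent index 3
k=0  a_k=17  p_k/q_k = 17/1
k=1  a_k=1  p_k/q_k = 18/1
k=2  a_k=16  p_k/q_k = 305/17
k=3  a_k=1  p_k/q_k = 323/18
(x₁, y₁) = (323, 18);  323² − 322·18² = 1 ✓

323 18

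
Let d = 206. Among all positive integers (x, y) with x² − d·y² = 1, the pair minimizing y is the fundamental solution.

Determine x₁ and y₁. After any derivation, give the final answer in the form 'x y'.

59535 4148

√206 = [14; 2,1,5,14,5,1,2,28, …], period ℓ=8 (even) → k=7
step 0: (14, 1)  from 14·(1,0) + (0,1)
step 1: (29, 2)  from 2·(14,1) + (1,0)
step 2: (43, 3)  from 1·(29,2) + (14,1)
step 3: (244, 17)  from 5·(43,3) + (29,2)
step 4: (3459, 241)  from 14·(244,17) + (43,3)
…
step 6: (20998, 1463)  from 1·(17539,1222) + (3459,241)
step 7: (59535, 4148)  from 2·(20998,1463) + (17539,1222)
(x₁, y₁) = (59535, 4148);  59535² − 206·4148² = 1 ✓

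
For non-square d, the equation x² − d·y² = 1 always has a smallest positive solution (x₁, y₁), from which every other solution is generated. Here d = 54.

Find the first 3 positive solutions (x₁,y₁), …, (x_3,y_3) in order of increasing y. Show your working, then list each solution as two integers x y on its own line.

485 66
470449 64020
456335045 62099334

√54 → a₀=7, period (2,1,6,1,2,14); ℓ=6 even so k=5
i=0: a=7 ⇒ p=7, q=1
i=1: a=2 ⇒ p=15, q=2
…
i=3: a=6 ⇒ p=147, q=20
i=4: a=1 ⇒ p=169, q=23
i=5: a=2 ⇒ p=485, q=66
→ (485, 66).  Check: 485²=235225, 54·66²=235224, difference 1.
k=2:  x_2 = 485·485+54·66·66 = 470449,  y_2 = 485·66+66·485 = 64020
k=3:  x_3 = 485·470449+54·66·64020 = 456335045,  y_3 = 485·64020+66·470449 = 62099334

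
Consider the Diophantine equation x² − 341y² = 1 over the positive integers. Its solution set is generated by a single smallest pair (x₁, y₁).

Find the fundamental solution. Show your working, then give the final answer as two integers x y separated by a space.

10626551 575460

√341 = [18; 2,6,1,8,2,…,6,2,36, …], period ℓ=14 (even) → k=13
k=0  a_k=18  p_k/q_k = 18/1
k=1  a_k=2  p_k/q_k = 37/2
k=2  a_k=6  p_k/q_k = 240/13
…
k=8  a_k=1  p_k/q_k = 28124/1523
k=9  a_k=2  p_k/q_k = 76727/4155
k=10  a_k=8  p_k/q_k = 641940/34763
k=11  a_k=1  p_k/q_k = 718667/38918
k=12  a_k=6  p_k/q_k = 4953942/268271
k=13  a_k=2  p_k/q_k = 10626551/575460
(x₁, y₁) = (10626551, 575460);  10626551² − 341·575460² = 1 ✓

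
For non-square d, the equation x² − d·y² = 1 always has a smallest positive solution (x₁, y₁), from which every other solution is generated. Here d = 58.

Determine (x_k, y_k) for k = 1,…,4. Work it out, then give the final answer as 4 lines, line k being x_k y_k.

d=58: √d = [7; 1,1,1,1,1,1,14] (ℓ=7, odd), read p_13/q_13
i=0: a=7 ⇒ p=7, q=1
i=1: a=1 ⇒ p=8, q=1
…
i=3: a=1 ⇒ p=23, q=3
…
i=5: a=1 ⇒ p=61, q=8
i=6: a=1 ⇒ p=99, q=13
…
i=11: a=1 ⇒ p=7532, q=989
i=12: a=1 ⇒ p=12071, q=1585
i=13: a=1 ⇒ p=19603, q=2574
fundamental: x₁=19603, y₁=2574  (since 384277609 − 58·6625476 = 1)
k=2:  x_2 = 19603·19603+58·2574·2574 = 768555217,  y_2 = 19603·2574+2574·19603 = 100916244
k=3:  x_3 = 19603·768555217+58·2574·100916244 = 30131975818099,  y_3 = 19603·100916244+2574·768555217 = 3956522259690
k=4:  x_4 = 19603·30131975818099+58·2574·3956522259690 = 1181354243155834177,  y_4 = 19603·3956522259690+2574·30131975818099 = 155119411612489896

19603 2574
768555217 100916244
30131975818099 3956522259690
1181354243155834177 155119411612489896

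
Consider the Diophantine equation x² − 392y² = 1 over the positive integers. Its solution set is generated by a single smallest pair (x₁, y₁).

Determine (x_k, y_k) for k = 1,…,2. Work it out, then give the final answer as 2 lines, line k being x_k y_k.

99 5
19601 990

[19; 1,3,1,38] for √392; ℓ=4 ⇒ convergent index 3
i=0: a=19 ⇒ p=19, q=1
…
i=2: a=3 ⇒ p=79, q=4
i=3: a=1 ⇒ p=99, q=5
fundamental: x₁=99, y₁=5  (since 9801 − 392·25 = 1)
(x_2, y_2) = (99·99 + 392·5·5, 99·5 + 5·99) = (19601, 990)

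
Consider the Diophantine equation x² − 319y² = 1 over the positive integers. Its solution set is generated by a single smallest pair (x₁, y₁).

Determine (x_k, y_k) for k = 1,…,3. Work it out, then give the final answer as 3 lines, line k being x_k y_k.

d=319: √d = [17; 1,6,5,1,4,…,6,1,34] (ℓ=14, even), read p_13/q_13
a_0=17:  p_0=17·1+0=17,  q_0=17·0+1=1
a_1=1:  p_1=1·17+1=18,  q_1=1·1+0=1
…
a_3=5:  p_3=5·125+18=643,  q_3=5·7+1=36
a_4=1:  p_4=1·643+125=768,  q_4=1·36+7=43
…
a_6=3:  p_6=3·3715+768=11913,  q_6=3·208+43=667
…
a_10=1:  p_10=1·250816+58797=309613,  q_10=1·14043+3292=17335
a_11=5:  p_11=5·309613+250816=1798881,  q_11=5·17335+14043=100718
a_12=6:  p_12=6·1798881+309613=11102899,  q_12=6·100718+17335=621643
a_13=1:  p_13=1·11102899+1798881=12901780,  q_13=1·621643+100718=722361
fundamental: x₁=12901780, y₁=722361  (since 166455927168400 − 319·521805414321 = 1)
n=2: (12901780,722361)∘(12901780,722361) = (12901780·12901780+319·722361·722361, 12901780·722361+722361·12901780) = (332911854336799,18639485405160)
n=3: (332911854336799,18639485405160)∘(12901780,722361) = (12901780·332911854336799+319·722361·18639485405160, 12901780·18639485405160+722361·332911854336799) = (8590311008090840302660,480965080021169647239)

12901780 722361
332911854336799 18639485405160
8590311008090840302660 480965080021169647239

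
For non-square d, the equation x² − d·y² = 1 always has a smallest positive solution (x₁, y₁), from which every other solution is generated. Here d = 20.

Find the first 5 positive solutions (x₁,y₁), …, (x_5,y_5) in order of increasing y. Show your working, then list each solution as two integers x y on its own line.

9 2
161 36
2889 646
51841 11592
930249 208010

√20 → a₀=4, period (2,8); ℓ=2 even so k=1
step 0: (4, 1)  from 4·(1,0) + (0,1)
step 1: (9, 2)  from 2·(4,1) + (1,0)
fundamental: x₁=9, y₁=2  (since 81 − 20·4 = 1)
k=2:  x_2 = 9·9+20·2·2 = 161,  y_2 = 9·2+2·9 = 36
k=3:  x_3 = 9·161+20·2·36 = 2889,  y_3 = 9·36+2·161 = 646
k=4:  x_4 = 9·2889+20·2·646 = 51841,  y_4 = 9·646+2·2889 = 11592
k=5:  x_5 = 9·51841+20·2·11592 = 930249,  y_5 = 9·11592+2·51841 = 208010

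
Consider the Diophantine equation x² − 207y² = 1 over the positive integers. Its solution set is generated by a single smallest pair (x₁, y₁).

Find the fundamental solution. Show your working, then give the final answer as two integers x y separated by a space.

1151 80

[14; 2,1,1,2,1,1,2,28] for √207; ℓ=8 ⇒ convergent index 7
a_0=14:  p_0=14·1+0=14,  q_0=14·0+1=1
a_1=2:  p_1=2·14+1=29,  q_1=2·1+0=2
a_2=1:  p_2=1·29+14=43,  q_2=1·2+1=3
a_3=1:  p_3=1·43+29=72,  q_3=1·3+2=5
a_4=2:  p_4=2·72+43=187,  q_4=2·5+3=13
a_5=1:  p_5=1·187+72=259,  q_5=1·13+5=18
a_6=1:  p_6=1·259+187=446,  q_6=1·18+13=31
a_7=2:  p_7=2·446+259=1151,  q_7=2·31+18=80
(x₁, y₁) = (1151, 80);  1151² − 207·80² = 1 ✓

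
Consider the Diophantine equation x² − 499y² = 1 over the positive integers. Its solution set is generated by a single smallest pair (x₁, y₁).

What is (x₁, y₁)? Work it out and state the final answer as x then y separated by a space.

[22; 2,1,21,1,2,44] for √499; ℓ=6 ⇒ convergent index 5
step 0: (22, 1)  from 22·(1,0) + (0,1)
step 1: (45, 2)  from 2·(22,1) + (1,0)
…
step 4: (1519, 68)  from 1·(1452,65) + (67,3)
step 5: (4490, 201)  from 2·(1519,68) + (1452,65)
→ (4490, 201).  Check: 4490²=20160100, 499·201²=20160099, difference 1.

4490 201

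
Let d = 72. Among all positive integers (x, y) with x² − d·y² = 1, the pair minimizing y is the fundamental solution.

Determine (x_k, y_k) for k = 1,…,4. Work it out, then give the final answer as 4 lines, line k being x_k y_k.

√72 → a₀=8, period (2,16); ℓ=2 even so k=1
a_0=8:  p_0=8·1+0=8,  q_0=8·0+1=1
a_1=2:  p_1=2·8+1=17,  q_1=2·1+0=2
fundamental: x₁=17, y₁=2  (since 289 − 72·4 = 1)
(x_2, y_2) = (17·17 + 72·2·2, 17·2 + 2·17) = (577, 68)
(x_3, y_3) = (17·577 + 72·2·68, 17·68 + 2·577) = (19601, 2310)
(x_4, y_4) = (17·19601 + 72·2·2310, 17·2310 + 2·19601) = (665857, 78472)

17 2
577 68
19601 2310
665857 78472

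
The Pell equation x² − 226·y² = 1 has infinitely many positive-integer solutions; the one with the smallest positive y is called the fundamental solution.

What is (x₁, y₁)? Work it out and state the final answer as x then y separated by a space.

√226 = [15; 30, …], period ℓ=1 (odd) → k=1
a_0=15:  p_0=15·1+0=15,  q_0=15·0+1=1
a_1=30:  p_1=30·15+1=451,  q_1=30·1+0=30
→ (451, 30).  Check: 451²=203401, 226·30²=203400, difference 1.

451 30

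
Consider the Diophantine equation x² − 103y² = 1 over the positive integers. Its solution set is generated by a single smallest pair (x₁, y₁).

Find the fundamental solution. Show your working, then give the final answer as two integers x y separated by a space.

227528 22419

√103 → a₀=10, period (6,1,2,1,1,9,1,1,2,1,6,20); ℓ=12 even so k=11
step 0: (10, 1)  from 10·(1,0) + (0,1)
…
step 6: (4567, 450)  from 9·(477,47) + (274,27)
step 7: (5044, 497)  from 1·(4567,450) + (477,47)
step 8: (9611, 947)  from 1·(5044,497) + (4567,450)
…
step 10: (33877, 3338)  from 1·(24266,2391) + (9611,947)
step 11: (227528, 22419)  from 6·(33877,3338) + (24266,2391)
(x₁, y₁) = (227528, 22419);  227528² − 103·22419² = 1 ✓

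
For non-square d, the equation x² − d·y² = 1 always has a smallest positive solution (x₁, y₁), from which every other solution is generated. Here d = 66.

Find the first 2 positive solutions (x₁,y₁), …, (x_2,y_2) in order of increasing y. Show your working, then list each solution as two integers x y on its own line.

√66 → a₀=8, period (8,16); ℓ=2 even so k=1
step 0: (8, 1)  from 8·(1,0) + (0,1)
step 1: (65, 8)  from 8·(8,1) + (1,0)
fundamental: x₁=65, y₁=8  (since 4225 − 66·64 = 1)
k=2:  x_2 = 65·65+66·8·8 = 8449,  y_2 = 65·8+8·65 = 1040

65 8
8449 1040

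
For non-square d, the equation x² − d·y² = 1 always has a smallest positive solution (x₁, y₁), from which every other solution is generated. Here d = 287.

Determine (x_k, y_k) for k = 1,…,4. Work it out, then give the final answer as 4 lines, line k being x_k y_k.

288 17
165887 9792
95550624 5640175
55036993537 3248731008

[16; 1,15,1,32] for √287; ℓ=4 ⇒ convergent index 3
k=0  a_k=16  p_k/q_k = 16/1
…
k=2  a_k=15  p_k/q_k = 271/16
k=3  a_k=1  p_k/q_k = 288/17
→ (288, 17).  Check: 288²=82944, 287·17²=82943, difference 1.
n=2: (288,17)∘(288,17) = (288·288+287·17·17, 288·17+17·288) = (165887,9792)
n=3: (165887,9792)∘(288,17) = (288·165887+287·17·9792, 288·9792+17·165887) = (95550624,5640175)
n=4: (95550624,5640175)∘(288,17) = (288·95550624+287·17·5640175, 288·5640175+17·95550624) = (55036993537,3248731008)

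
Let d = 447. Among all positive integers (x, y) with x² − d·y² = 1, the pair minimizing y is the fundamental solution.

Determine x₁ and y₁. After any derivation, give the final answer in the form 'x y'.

148 7

[21; 7,42] for √447; ℓ=2 ⇒ convergent index 1
i=0: a=21 ⇒ p=21, q=1
i=1: a=7 ⇒ p=148, q=7
fundamental: x₁=148, y₁=7  (since 21904 − 447·49 = 1)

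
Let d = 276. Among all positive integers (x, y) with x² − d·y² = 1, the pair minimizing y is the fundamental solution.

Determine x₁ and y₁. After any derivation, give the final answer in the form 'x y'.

√276 = [16; 1,1,1,1,2,2,2,1,1,1,1,32, …], period ℓ=12 (even) → k=11
step 0: (16, 1)  from 16·(1,0) + (0,1)
step 1: (17, 1)  from 1·(16,1) + (1,0)
…
step 3: (50, 3)  from 1·(33,2) + (17,1)
step 4: (83, 5)  from 1·(50,3) + (33,2)
…
step 6: (515, 31)  from 2·(216,13) + (83,5)
step 7: (1246, 75)  from 2·(515,31) + (216,13)
step 8: (1761, 106)  from 1·(1246,75) + (515,31)
…
step 10: (4768, 287)  from 1·(3007,181) + (1761,106)
step 11: (7775, 468)  from 1·(4768,287) + (3007,181)
→ (7775, 468).  Check: 7775²=60450625, 276·468²=60450624, difference 1.

7775 468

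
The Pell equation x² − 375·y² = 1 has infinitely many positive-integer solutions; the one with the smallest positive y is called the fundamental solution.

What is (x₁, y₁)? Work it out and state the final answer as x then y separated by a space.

d=375: √d = [19; 2,1,2,1,5,1,2,1,2,38] (ℓ=10, even), read p_9/q_9
i=0: a=19 ⇒ p=19, q=1
i=1: a=2 ⇒ p=39, q=2
i=2: a=1 ⇒ p=58, q=3
i=3: a=2 ⇒ p=155, q=8
…
i=5: a=5 ⇒ p=1220, q=63
i=6: a=1 ⇒ p=1433, q=74
i=7: a=2 ⇒ p=4086, q=211
i=8: a=1 ⇒ p=5519, q=285
i=9: a=2 ⇒ p=15124, q=781
(x₁, y₁) = (15124, 781);  15124² − 375·781² = 1 ✓

15124 781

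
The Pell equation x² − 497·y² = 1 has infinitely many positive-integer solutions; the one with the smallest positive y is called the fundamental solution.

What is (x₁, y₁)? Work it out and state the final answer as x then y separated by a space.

d=497: √d = [22; 3,2,2,5,6,5,2,2,3,44] (ℓ=10, even), read p_9/q_9
k=0  a_k=22  p_k/q_k = 22/1
…
k=2  a_k=2  p_k/q_k = 156/7
…
k=6  a_k=5  p_k/q_k = 65476/2937
…
k=8  a_k=2  p_k/q_k = 352750/15823
k=9  a_k=3  p_k/q_k = 1201887/53912
→ (1201887, 53912).  Check: 1201887²=1444532360769, 497·53912²=1444532360768, difference 1.

1201887 53912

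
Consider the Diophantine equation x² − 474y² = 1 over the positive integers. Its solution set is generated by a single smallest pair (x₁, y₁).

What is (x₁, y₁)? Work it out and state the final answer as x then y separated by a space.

d=474: √d = [21; 1,3,2,1,1,…,3,1,42] (ℓ=14, even), read p_13/q_13
k=0  a_k=21  p_k/q_k = 21/1
k=1  a_k=1  p_k/q_k = 22/1
…
k=3  a_k=2  p_k/q_k = 196/9
…
k=5  a_k=1  p_k/q_k = 479/22
…
k=7  a_k=6  p_k/q_k = 5051/232
k=8  a_k=1  p_k/q_k = 5813/267
k=9  a_k=1  p_k/q_k = 10864/499
…
k=12  a_k=3  p_k/q_k = 149331/6859
k=13  a_k=1  p_k/q_k = 193549/8890
fundamental: x₁=193549, y₁=8890  (since 37461215401 − 474·79032100 = 1)

193549 8890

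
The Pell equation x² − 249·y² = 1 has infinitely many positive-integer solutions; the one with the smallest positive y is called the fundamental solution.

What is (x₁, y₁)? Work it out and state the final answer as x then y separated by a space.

[15; 1,3,1,1,5,…,3,1,30] for √249; ℓ=16 ⇒ convergent index 15
step 0: (15, 1)  from 15·(1,0) + (0,1)
step 1: (16, 1)  from 1·(15,1) + (1,0)
step 2: (63, 4)  from 3·(16,1) + (15,1)
…
step 4: (142, 9)  from 1·(79,5) + (63,4)
…
step 6: (931, 59)  from 1·(789,50) + (142,9)
…
step 8: (36751, 2329)  from 10·(3582,227) + (931,59)
step 9: (113835, 7214)  from 3·(36751,2329) + (3582,227)
step 10: (150586, 9543)  from 1·(113835,7214) + (36751,2329)
step 11: (866765, 54929)  from 5·(150586,9543) + (113835,7214)
step 12: (1017351, 64472)  from 1·(866765,54929) + (150586,9543)
…
step 14: (6669699, 422675)  from 3·(1884116,119401) + (1017351,64472)
step 15: (8553815, 542076)  from 1·(6669699,422675) + (1884116,119401)
fundamental: x₁=8553815, y₁=542076  (since 73167751054225 − 249·293846389776 = 1)

8553815 542076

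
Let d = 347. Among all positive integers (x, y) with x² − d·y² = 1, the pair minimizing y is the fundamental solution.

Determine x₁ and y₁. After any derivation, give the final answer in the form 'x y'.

d=347: √d = [18; 1,1,1,2,4,…,1,1,36] (ℓ=14, even), read p_13/q_13
a_0=18:  p_0=18·1+0=18,  q_0=18·0+1=1
a_1=1:  p_1=1·18+1=19,  q_1=1·1+0=1
…
a_4=2:  p_4=2·56+37=149,  q_4=2·3+2=8
…
a_6=1:  p_6=1·652+149=801,  q_6=1·35+8=43
…
a_8=1:  p_8=1·14269+801=15070,  q_8=1·766+43=809
a_9=4:  p_9=4·15070+14269=74549,  q_9=4·809+766=4002
…
a_12=1:  p_12=1·238717+164168=402885,  q_12=1·12815+8813=21628
a_13=1:  p_13=1·402885+238717=641602,  q_13=1·21628+12815=34443
→ (641602, 34443).  Check: 641602²=411653126404, 347·34443²=411653126403, difference 1.

641602 34443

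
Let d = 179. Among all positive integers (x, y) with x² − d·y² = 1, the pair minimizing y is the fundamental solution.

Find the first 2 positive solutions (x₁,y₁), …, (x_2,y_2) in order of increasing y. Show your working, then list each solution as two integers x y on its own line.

4190210 313191
35115719688199 2624672120220

d=179: √d = [13; 2,1,1,1,3,…,1,2,26] (ℓ=14, even), read p_13/q_13
step 0: (13, 1)  from 13·(1,0) + (0,1)
step 1: (27, 2)  from 2·(13,1) + (1,0)
step 2: (40, 3)  from 1·(27,2) + (13,1)
…
step 6: (2047, 153)  from 5·(388,29) + (107,8)
…
step 9: (438125, 32747)  from 3·(137042,10243) + (26999,2018)
…
step 11: (1013292, 75737)  from 1·(575167,42990) + (438125,32747)
step 12: (1588459, 118727)  from 1·(1013292,75737) + (575167,42990)
step 13: (4190210, 313191)  from 2·(1588459,118727) + (1013292,75737)
→ (4190210, 313191).  Check: 4190210²=17557859844100, 179·313191²=17557859844099, difference 1.
n=2: (4190210,313191)∘(4190210,313191) = (4190210·4190210+179·313191·313191, 4190210·313191+313191·4190210) = (35115719688199,2624672120220)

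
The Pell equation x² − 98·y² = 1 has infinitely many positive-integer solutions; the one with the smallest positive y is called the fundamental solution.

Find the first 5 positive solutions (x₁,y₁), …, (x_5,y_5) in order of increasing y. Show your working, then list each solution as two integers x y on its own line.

√98 → a₀=9, period (1,8,1,18); ℓ=4 even so k=3
i=0: a=9 ⇒ p=9, q=1
i=1: a=1 ⇒ p=10, q=1
i=2: a=8 ⇒ p=89, q=9
i=3: a=1 ⇒ p=99, q=10
fundamental: x₁=99, y₁=10  (since 9801 − 98·100 = 1)
k=2:  x_2 = 99·99+98·10·10 = 19601,  y_2 = 99·10+10·99 = 1980
k=3:  x_3 = 99·19601+98·10·1980 = 3880899,  y_3 = 99·1980+10·19601 = 392030
k=4:  x_4 = 99·3880899+98·10·392030 = 768398401,  y_4 = 99·392030+10·3880899 = 77619960
k=5:  x_5 = 99·768398401+98·10·77619960 = 152139002499,  y_5 = 99·77619960+10·768398401 = 15368360050

99 10
19601 1980
3880899 392030
768398401 77619960
152139002499 15368360050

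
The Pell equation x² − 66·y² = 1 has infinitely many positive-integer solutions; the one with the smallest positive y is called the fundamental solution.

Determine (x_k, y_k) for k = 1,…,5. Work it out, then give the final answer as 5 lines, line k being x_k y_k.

65 8
8449 1040
1098305 135192
142771201 17573920
18559157825 2284474408

[8; 8,16] for √66; ℓ=2 ⇒ convergent index 1
i=0: a=8 ⇒ p=8, q=1
i=1: a=8 ⇒ p=65, q=8
→ (65, 8).  Check: 65²=4225, 66·8²=4224, difference 1.
(x_2, y_2) = (65·65 + 66·8·8, 65·8 + 8·65) = (8449, 1040)
(x_3, y_3) = (65·8449 + 66·8·1040, 65·1040 + 8·8449) = (1098305, 135192)
(x_4, y_4) = (65·1098305 + 66·8·135192, 65·135192 + 8·1098305) = (142771201, 17573920)
(x_5, y_5) = (65·142771201 + 66·8·17573920, 65·17573920 + 8·142771201) = (18559157825, 2284474408)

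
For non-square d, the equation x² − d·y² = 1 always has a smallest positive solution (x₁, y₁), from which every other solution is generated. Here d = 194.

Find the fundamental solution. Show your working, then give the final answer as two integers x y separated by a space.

195 14

√194 → a₀=13, period (1,12,1,26); ℓ=4 even so k=3
k=0  a_k=13  p_k/q_k = 13/1
…
k=2  a_k=12  p_k/q_k = 181/13
k=3  a_k=1  p_k/q_k = 195/14
→ (195, 14).  Check: 195²=38025, 194·14²=38024, difference 1.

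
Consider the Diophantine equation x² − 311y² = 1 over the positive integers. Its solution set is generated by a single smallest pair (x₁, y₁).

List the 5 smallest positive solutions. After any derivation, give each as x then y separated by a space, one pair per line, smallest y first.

16883880 957397
570130807708799 32329152120720
19252040283316857636360 1091683049815963029803
650098275797375082487964044801 36863691222253451430108430560
21952362553539551163393489436611779400 1244804277907160115380508441163715797

[17; 1,1,1,2,1,…,1,1,34] for √311; ℓ=16 ⇒ convergent index 15
step 0: (17, 1)  from 17·(1,0) + (0,1)
…
step 2: (35, 2)  from 1·(18,1) + (17,1)
…
step 13: (6159373, 349266)  from 1·(4565134,258865) + (1594239,90401)
step 14: (10724507, 608131)  from 1·(6159373,349266) + (4565134,258865)
step 15: (16883880, 957397)  from 1·(10724507,608131) + (6159373,349266)
fundamental: x₁=16883880, y₁=957397  (since 285065403854400 − 311·916609015609 = 1)
n=2: (16883880,957397)∘(16883880,957397) = (16883880·16883880+311·957397·957397, 16883880·957397+957397·16883880) = (570130807708799,32329152120720)
n=3: (570130807708799,32329152120720)∘(16883880,957397) = (16883880·570130807708799+311·957397·32329152120720, 16883880·32329152120720+957397·570130807708799) = (19252040283316857636360,1091683049815963029803)
n=4: (19252040283316857636360,1091683049815963029803)∘(16883880,957397) = (16883880·19252040283316857636360+311·957397·1091683049815963029803, 16883880·1091683049815963029803+957397·19252040283316857636360) = (650098275797375082487964044801,36863691222253451430108430560)
n=5: (650098275797375082487964044801,36863691222253451430108430560)∘(16883880,957397) = (16883880·650098275797375082487964044801+311·957397·36863691222253451430108430560, 16883880·36863691222253451430108430560+957397·650098275797375082487964044801) = (21952362553539551163393489436611779400,1244804277907160115380508441163715797)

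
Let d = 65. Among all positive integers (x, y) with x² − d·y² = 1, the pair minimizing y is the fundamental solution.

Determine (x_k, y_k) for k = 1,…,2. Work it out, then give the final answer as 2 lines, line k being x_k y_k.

129 16
33281 4128

[8; 16] for √65; ℓ=1 ⇒ convergent index 1
step 0: (8, 1)  from 8·(1,0) + (0,1)
step 1: (129, 16)  from 16·(8,1) + (1,0)
→ (129, 16).  Check: 129²=16641, 65·16²=16640, difference 1.
k=2:  x_2 = 129·129+65·16·16 = 33281,  y_2 = 129·16+16·129 = 4128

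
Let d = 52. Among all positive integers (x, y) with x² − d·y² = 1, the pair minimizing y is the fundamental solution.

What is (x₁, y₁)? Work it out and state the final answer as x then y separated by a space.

√52 → a₀=7, period (4,1,2,1,4,14); ℓ=6 even so k=5
step 0: (7, 1)  from 7·(1,0) + (0,1)
…
step 2: (36, 5)  from 1·(29,4) + (7,1)
step 3: (101, 14)  from 2·(36,5) + (29,4)
step 4: (137, 19)  from 1·(101,14) + (36,5)
step 5: (649, 90)  from 4·(137,19) + (101,14)
(x₁, y₁) = (649, 90);  649² − 52·90² = 1 ✓

649 90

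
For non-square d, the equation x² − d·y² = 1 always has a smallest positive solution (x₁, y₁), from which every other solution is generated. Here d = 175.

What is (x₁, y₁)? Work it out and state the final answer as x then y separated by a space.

2024 153

√175 = [13; 4,2,1,2,4,26, …], period ℓ=6 (even) → k=5
a_0=13:  p_0=13·1+0=13,  q_0=13·0+1=1
a_1=4:  p_1=4·13+1=53,  q_1=4·1+0=4
…
a_3=1:  p_3=1·119+53=172,  q_3=1·9+4=13
a_4=2:  p_4=2·172+119=463,  q_4=2·13+9=35
a_5=4:  p_5=4·463+172=2024,  q_5=4·35+13=153
→ (2024, 153).  Check: 2024²=4096576, 175·153²=4096575, difference 1.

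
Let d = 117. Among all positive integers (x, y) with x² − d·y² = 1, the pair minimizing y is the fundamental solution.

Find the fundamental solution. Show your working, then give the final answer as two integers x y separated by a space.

√117 = [10; 1,4,2,4,1,20, …], period ℓ=6 (even) → k=5
a_0=10:  p_0=10·1+0=10,  q_0=10·0+1=1
a_1=1:  p_1=1·10+1=11,  q_1=1·1+0=1
a_2=4:  p_2=4·11+10=54,  q_2=4·1+1=5
a_3=2:  p_3=2·54+11=119,  q_3=2·5+1=11
a_4=4:  p_4=4·119+54=530,  q_4=4·11+5=49
a_5=1:  p_5=1·530+119=649,  q_5=1·49+11=60
fundamental: x₁=649, y₁=60  (since 421201 − 117·3600 = 1)

649 60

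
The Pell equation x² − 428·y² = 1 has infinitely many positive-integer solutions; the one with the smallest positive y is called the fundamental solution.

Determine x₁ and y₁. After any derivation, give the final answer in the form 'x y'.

d=428: √d = [20; 1,2,4,1,5,10,5,1,4,2,1,40] (ℓ=12, even), read p_11/q_11
step 0: (20, 1)  from 20·(1,0) + (0,1)
…
step 10: (1273708, 61567)  from 2·(577179,27899) + (119350,5769)
step 11: (1850887, 89466)  from 1·(1273708,61567) + (577179,27899)
(x₁, y₁) = (1850887, 89466);  1850887² − 428·89466² = 1 ✓

1850887 89466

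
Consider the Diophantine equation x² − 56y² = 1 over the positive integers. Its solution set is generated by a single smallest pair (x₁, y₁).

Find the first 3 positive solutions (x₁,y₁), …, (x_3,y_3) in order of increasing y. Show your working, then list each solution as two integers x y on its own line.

15 2
449 60
13455 1798

d=56: √d = [7; 2,14] (ℓ=2, even), read p_1/q_1
step 0: (7, 1)  from 7·(1,0) + (0,1)
step 1: (15, 2)  from 2·(7,1) + (1,0)
(x₁, y₁) = (15, 2);  15² − 56·2² = 1 ✓
n=2: (15,2)∘(15,2) = (15·15+56·2·2, 15·2+2·15) = (449,60)
n=3: (449,60)∘(15,2) = (15·449+56·2·60, 15·60+2·449) = (13455,1798)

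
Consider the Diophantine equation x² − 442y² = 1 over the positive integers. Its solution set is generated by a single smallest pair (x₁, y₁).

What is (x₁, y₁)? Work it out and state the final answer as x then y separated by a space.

883 42

√442 → a₀=21, period (42); ℓ=1 odd so k=1
k=0  a_k=21  p_k/q_k = 21/1
k=1  a_k=42  p_k/q_k = 883/42
→ (883, 42).  Check: 883²=779689, 442·42²=779688, difference 1.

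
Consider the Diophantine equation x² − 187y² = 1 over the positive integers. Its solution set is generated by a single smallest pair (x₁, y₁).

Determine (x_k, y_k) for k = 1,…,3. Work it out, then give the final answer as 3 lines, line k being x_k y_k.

[13; 1,2,13,2,1,26] for √187; ℓ=6 ⇒ convergent index 5
step 0: (13, 1)  from 13·(1,0) + (0,1)
step 1: (14, 1)  from 1·(13,1) + (1,0)
step 2: (41, 3)  from 2·(14,1) + (13,1)
…
step 4: (1135, 83)  from 2·(547,40) + (41,3)
step 5: (1682, 123)  from 1·(1135,83) + (547,40)
fundamental: x₁=1682, y₁=123  (since 2829124 − 187·15129 = 1)
(x_2, y_2) = (1682·1682 + 187·123·123, 1682·123 + 123·1682) = (5658247, 413772)
(x_3, y_3) = (1682·5658247 + 187·123·413772, 1682·413772 + 123·5658247) = (19034341226, 1391928885)

1682 123
5658247 413772
19034341226 1391928885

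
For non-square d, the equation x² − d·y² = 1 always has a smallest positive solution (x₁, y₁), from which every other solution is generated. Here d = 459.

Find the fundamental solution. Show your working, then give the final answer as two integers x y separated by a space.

√459 → a₀=21, period (2,2,1,4,21,4,1,2,2,42); ℓ=10 even so k=9
step 0: (21, 1)  from 21·(1,0) + (0,1)
step 1: (43, 2)  from 2·(21,1) + (1,0)
step 2: (107, 5)  from 2·(43,2) + (21,1)
step 3: (150, 7)  from 1·(107,5) + (43,2)
step 4: (707, 33)  from 4·(150,7) + (107,5)
step 5: (14997, 700)  from 21·(707,33) + (150,7)
step 6: (60695, 2833)  from 4·(14997,700) + (707,33)
step 7: (75692, 3533)  from 1·(60695,2833) + (14997,700)
step 8: (212079, 9899)  from 2·(75692,3533) + (60695,2833)
step 9: (499850, 23331)  from 2·(212079,9899) + (75692,3533)
fundamental: x₁=499850, y₁=23331  (since 249850022500 − 459·544335561 = 1)

499850 23331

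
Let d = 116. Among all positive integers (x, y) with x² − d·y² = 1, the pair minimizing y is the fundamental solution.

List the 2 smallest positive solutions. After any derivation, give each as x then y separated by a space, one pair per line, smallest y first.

9801 910
192119201 17837820

√116 → a₀=10, period (1,3,2,1,4,1,2,3,1,20); ℓ=10 even so k=9
step 0: (10, 1)  from 10·(1,0) + (0,1)
step 1: (11, 1)  from 1·(10,1) + (1,0)
…
step 3: (97, 9)  from 2·(43,4) + (11,1)
step 4: (140, 13)  from 1·(97,9) + (43,4)
step 5: (657, 61)  from 4·(140,13) + (97,9)
…
step 8: (7550, 701)  from 3·(2251,209) + (797,74)
step 9: (9801, 910)  from 1·(7550,701) + (2251,209)
(x₁, y₁) = (9801, 910);  9801² − 116·910² = 1 ✓
(9801+910√116)^2 = 192119201 + 17837820√116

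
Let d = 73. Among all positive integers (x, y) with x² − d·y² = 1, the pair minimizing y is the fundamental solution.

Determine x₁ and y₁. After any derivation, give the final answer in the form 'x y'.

2281249 267000

d=73: √d = [8; 1,1,5,5,1,1,16] (ℓ=7, odd), read p_13/q_13
step 0: (8, 1)  from 8·(1,0) + (0,1)
…
step 2: (17, 2)  from 1·(9,1) + (8,1)
…
step 4: (487, 57)  from 5·(94,11) + (17,2)
step 5: (581, 68)  from 1·(487,57) + (94,11)
…
step 12: (1241008, 145249)  from 1·(1040241,121751) + (200767,23498)
step 13: (2281249, 267000)  from 1·(1241008,145249) + (1040241,121751)
fundamental: x₁=2281249, y₁=267000  (since 5204097000001 − 73·71289000000 = 1)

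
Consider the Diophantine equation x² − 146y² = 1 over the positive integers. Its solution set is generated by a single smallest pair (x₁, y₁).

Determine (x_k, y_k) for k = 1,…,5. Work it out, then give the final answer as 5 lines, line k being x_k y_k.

145 12
42049 3480
12194065 1009188
3536236801 292661040
1025496478225 84870692412

[12; 12,24] for √146; ℓ=2 ⇒ convergent index 1
i=0: a=12 ⇒ p=12, q=1
i=1: a=12 ⇒ p=145, q=12
fundamental: x₁=145, y₁=12  (since 21025 − 146·144 = 1)
k=2:  x_2 = 145·145+146·12·12 = 42049,  y_2 = 145·12+12·145 = 3480
k=3:  x_3 = 145·42049+146·12·3480 = 12194065,  y_3 = 145·3480+12·42049 = 1009188
k=4:  x_4 = 145·12194065+146·12·1009188 = 3536236801,  y_4 = 145·1009188+12·12194065 = 292661040
k=5:  x_5 = 145·3536236801+146·12·292661040 = 1025496478225,  y_5 = 145·292661040+12·3536236801 = 84870692412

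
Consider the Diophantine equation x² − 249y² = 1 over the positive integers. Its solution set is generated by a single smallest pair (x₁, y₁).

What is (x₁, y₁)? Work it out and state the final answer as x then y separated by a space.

8553815 542076

√249 = [15; 1,3,1,1,5,…,3,1,30, …], period ℓ=16 (even) → k=15
step 0: (15, 1)  from 15·(1,0) + (0,1)
…
step 2: (63, 4)  from 3·(16,1) + (15,1)
step 3: (79, 5)  from 1·(63,4) + (16,1)
step 4: (142, 9)  from 1·(79,5) + (63,4)
step 5: (789, 50)  from 5·(142,9) + (79,5)
step 6: (931, 59)  from 1·(789,50) + (142,9)
…
step 8: (36751, 2329)  from 10·(3582,227) + (931,59)
step 9: (113835, 7214)  from 3·(36751,2329) + (3582,227)
step 10: (150586, 9543)  from 1·(113835,7214) + (36751,2329)
step 11: (866765, 54929)  from 5·(150586,9543) + (113835,7214)
step 12: (1017351, 64472)  from 1·(866765,54929) + (150586,9543)
step 13: (1884116, 119401)  from 1·(1017351,64472) + (866765,54929)
step 14: (6669699, 422675)  from 3·(1884116,119401) + (1017351,64472)
step 15: (8553815, 542076)  from 1·(6669699,422675) + (1884116,119401)
→ (8553815, 542076).  Check: 8553815²=73167751054225, 249·542076²=73167751054224, difference 1.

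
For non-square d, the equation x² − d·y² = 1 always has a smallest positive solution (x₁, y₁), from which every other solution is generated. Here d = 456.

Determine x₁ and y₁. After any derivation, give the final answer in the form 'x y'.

1025 48

√456 = [21; 2,1,4,1,2,42, …], period ℓ=6 (even) → k=5
k=0  a_k=21  p_k/q_k = 21/1
…
k=2  a_k=1  p_k/q_k = 64/3
k=3  a_k=4  p_k/q_k = 299/14
k=4  a_k=1  p_k/q_k = 363/17
k=5  a_k=2  p_k/q_k = 1025/48
→ (1025, 48).  Check: 1025²=1050625, 456·48²=1050624, difference 1.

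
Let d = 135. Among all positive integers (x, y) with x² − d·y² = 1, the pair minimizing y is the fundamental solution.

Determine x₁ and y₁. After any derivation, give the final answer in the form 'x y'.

d=135: √d = [11; 1,1,1,1,1,1,1,22] (ℓ=8, even), read p_7/q_7
i=0: a=11 ⇒ p=11, q=1
…
i=2: a=1 ⇒ p=23, q=2
…
i=4: a=1 ⇒ p=58, q=5
i=5: a=1 ⇒ p=93, q=8
i=6: a=1 ⇒ p=151, q=13
i=7: a=1 ⇒ p=244, q=21
fundamental: x₁=244, y₁=21  (since 59536 − 135·441 = 1)

244 21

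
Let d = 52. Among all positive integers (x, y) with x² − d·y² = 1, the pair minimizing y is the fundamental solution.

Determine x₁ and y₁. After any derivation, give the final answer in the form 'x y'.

649 90

√52 → a₀=7, period (4,1,2,1,4,14); ℓ=6 even so k=5
a_0=7:  p_0=7·1+0=7,  q_0=7·0+1=1
a_1=4:  p_1=4·7+1=29,  q_1=4·1+0=4
…
a_3=2:  p_3=2·36+29=101,  q_3=2·5+4=14
a_4=1:  p_4=1·101+36=137,  q_4=1·14+5=19
a_5=4:  p_5=4·137+101=649,  q_5=4·19+14=90
fundamental: x₁=649, y₁=90  (since 421201 − 52·8100 = 1)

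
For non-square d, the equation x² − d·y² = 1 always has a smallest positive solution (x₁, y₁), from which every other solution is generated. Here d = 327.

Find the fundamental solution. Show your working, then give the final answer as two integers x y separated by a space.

d=327: √d = [18; 12,36] (ℓ=2, even), read p_1/q_1
k=0  a_k=18  p_k/q_k = 18/1
k=1  a_k=12  p_k/q_k = 217/12
fundamental: x₁=217, y₁=12  (since 47089 − 327·144 = 1)

217 12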